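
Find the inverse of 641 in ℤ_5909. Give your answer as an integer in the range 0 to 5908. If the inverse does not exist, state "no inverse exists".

Run Euclid on (5909, 641):
5909 = 9·641 + 140
641 = 4·140 + 81
140 = 1·81 + 59
81 = 1·59 + 22
59 = 2·22 + 15
22 = 1·15 + 7
15 = 2·7 + 1
7 = 7·1 + 0
Since gcd(641, 5909) = 1, back-substitute to write 1 as a combination:
1 = 15 − 2·7
1 = −2·22 + 3·15
1 = 3·59 − 8·22
1 = −8·81 + 11·59
1 = 11·140 − 19·81
1 = −19·641 + 87·140
1 = 87·5909 − 802·641
So 641·(-802) ≡ 1 (mod 5909), and -802 ≡ 5107 (mod 5909).

5107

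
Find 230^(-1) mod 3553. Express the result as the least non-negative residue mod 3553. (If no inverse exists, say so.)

2518

Run Euclid on (3553, 230):
3553 = 15*230 + 103
230 = 2*103 + 24
103 = 4*24 + 7
24 = 3*7 + 3
7 = 2*3 + 1
3 = 3*1 + 0
Since gcd(230, 3553) = 1, back-substitute to write 1 as a combination:
1 = 7 − 2·3
1 = −2·24 + 7·7
1 = 7·103 − 30·24
1 = −30·230 + 67·103
1 = 67·3553 − 1035·230
Hence 230⁻¹ ≡ -1035 ≡ 2518 (mod 3553).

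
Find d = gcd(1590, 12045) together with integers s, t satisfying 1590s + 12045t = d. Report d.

15

Euclidean algorithm:
12045 = 7*1590 + 915
1590 = 1*915 + 675
915 = 1*675 + 240
675 = 2*240 + 195
240 = 1*195 + 45
195 = 4*45 + 15
45 = 3*15 + 0
gcd(1590, 12045) = 15.
Working backward:
15 = 195 − 4·45
15 = −4·240 + 5·195
15 = 5·675 − 14·240
15 = −14·915 + 19·675
15 = 19·1590 − 33·915
15 = −33·12045 + 250·1590
So 15 = (-33)·12045 + (250)·1590.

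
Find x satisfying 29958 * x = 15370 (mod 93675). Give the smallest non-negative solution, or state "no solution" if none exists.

no solution

gcd(29958, 93675):
93675 = 3×29958 + 3801
29958 = 7×3801 + 3351
3801 = 1×3351 + 450
3351 = 7×450 + 201
450 = 2×201 + 48
201 = 4×48 + 9
48 = 5×9 + 3
9 = 3×3 + 0
gcd = 3, but 3 ∤ 15370, so the congruence has no solution.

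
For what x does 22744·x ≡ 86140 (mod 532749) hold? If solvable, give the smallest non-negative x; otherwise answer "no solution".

202291

First find gcd(22744, 532749):
532749 = 23*22744 + 9637
22744 = 2*9637 + 3470
9637 = 2*3470 + 2697
3470 = 1*2697 + 773
2697 = 3*773 + 378
773 = 2*378 + 17
378 = 22*17 + 4
17 = 4*4 + 1
4 = 4*1 + 0
gcd = 1, so a unique solution mod 532749 exists.
Back-substitute for the Bézout coefficients:
1 = 17 − 4·4
1 = −4·378 + 89·17
1 = 89·773 − 182·378
1 = −182·2697 + 635·773
1 = 635·3470 − 817·2697
1 = −817·9637 + 2269·3470
1 = 2269·22744 − 5355·9637
1 = −5355·532749 + 125434·22744
So 22744·(125434) ≡ 1 (mod 532749), giving 22744⁻¹ ≡ 125434.
x ≡ 22744⁻¹·86140 ≡ 125434·86140 ≡ 202291 (mod 532749).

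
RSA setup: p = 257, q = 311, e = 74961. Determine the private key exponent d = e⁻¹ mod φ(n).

φ(n) = (p−1)(q−1) = 256·310 = 79360.
Need d with 74961·d ≡ 1 (mod 79360). Apply the extended Euclidean algorithm:
79360 = 1*74961 + 4399
74961 = 17*4399 + 178
4399 = 24*178 + 127
178 = 1*127 + 51
127 = 2*51 + 25
51 = 2*25 + 1
25 = 25*1 + 0
Back-substitute:
1 = 51 − 2·25
1 = −2·127 + 5·51
1 = 5·178 − 7·127
1 = −7·4399 + 173·178
1 = 173·74961 − 2948·4399
1 = −2948·79360 + 3121·74961
So 74961·3121 ≡ 1 (mod 79360), hence d = 3121.

3121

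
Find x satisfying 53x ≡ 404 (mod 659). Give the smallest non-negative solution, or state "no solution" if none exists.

First find gcd(53, 659):
659 = 12×53 + 23
53 = 2×23 + 7
23 = 3×7 + 2
7 = 3×2 + 1
2 = 2×1 + 0
gcd = 1, so a unique solution mod 659 exists.
Back-substitute for the Bézout coefficients:
1 = 7 − 3·2
1 = −3·23 + 10·7
1 = 10·53 − 23·23
1 = −23·659 + 286·53
So 53·(286) ≡ 1 (mod 659), giving 53⁻¹ ≡ 286.
x ≡ 53⁻¹·404 ≡ 286·404 ≡ 219 (mod 659).

219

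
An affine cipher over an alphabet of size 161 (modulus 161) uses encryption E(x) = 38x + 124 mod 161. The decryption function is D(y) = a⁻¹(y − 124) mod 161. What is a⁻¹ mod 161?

89

Run Euclid on (161, 38):
161 = 4×38 + 9
38 = 4×9 + 2
9 = 4×2 + 1
2 = 2×1 + 0
Since gcd(38, 161) = 1, back-substitute to write 1 as a combination:
1 = 9 − 4·2
1 = −4·38 + 17·9
1 = 17·161 − 72·38
Hence 38⁻¹ ≡ -72 ≡ 89 (mod 161).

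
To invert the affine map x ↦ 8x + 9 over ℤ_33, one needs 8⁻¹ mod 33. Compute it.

29

Extended Euclidean algorithm:
33 = 4*8 + 1
8 = 8*1 + 0
Since gcd(8, 33) = 1, back-substitute to write 1 as a combination:
1 = 33 − 4·8
Hence 8⁻¹ ≡ -4 ≡ 29 (mod 33).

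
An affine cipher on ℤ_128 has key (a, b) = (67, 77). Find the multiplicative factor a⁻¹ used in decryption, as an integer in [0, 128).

gcd(128, 67) by repeated division:
128 = 1·67 + 61
67 = 1·61 + 6
61 = 10·6 + 1
6 = 6·1 + 0
Since gcd(67, 128) = 1, back-substitute to write 1 as a combination:
1 = 61 − 10·6
1 = −10·67 + 11·61
1 = 11·128 − 21·67
So 67·(-21) ≡ 1 (mod 128), and -21 ≡ 107 (mod 128).

107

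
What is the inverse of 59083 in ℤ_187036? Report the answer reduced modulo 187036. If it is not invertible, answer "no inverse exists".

4663

Extended Euclidean algorithm:
187036 = 3·59083 + 9787
59083 = 6·9787 + 361
9787 = 27·361 + 40
361 = 9·40 + 1
40 = 40·1 + 0
Since gcd(59083, 187036) = 1, back-substitute to write 1 as a combination:
1 = 361 − 9·40
1 = −9·9787 + 244·361
1 = 244·59083 − 1473·9787
1 = −1473·187036 + 4663·59083
So 59083·4663 ≡ 1 (mod 187036).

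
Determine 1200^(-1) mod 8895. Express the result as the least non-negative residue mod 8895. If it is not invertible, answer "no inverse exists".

no inverse exists

Euclidean algorithm on 8895, 1200:
8895 = 7×1200 + 495
1200 = 2×495 + 210
495 = 2×210 + 75
210 = 2×75 + 60
75 = 1×60 + 15
60 = 4×15 + 0
Since gcd = 15 > 1, 1200 is not a unit mod 8895.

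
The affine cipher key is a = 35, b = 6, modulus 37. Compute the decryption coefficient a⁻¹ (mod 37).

gcd(37, 35) by repeated division:
37 = 1·35 + 2
35 = 17·2 + 1
2 = 2·1 + 0
The gcd is 1. Working backward:
1 = 35 − 17·2
1 = −17·37 + 18·35
So 35·18 ≡ 1 (mod 37).

18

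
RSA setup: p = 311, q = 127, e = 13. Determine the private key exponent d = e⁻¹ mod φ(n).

φ(n) = (p−1)(q−1) = 310·126 = 39060.
Need d with 13·d ≡ 1 (mod 39060). Apply the extended Euclidean algorithm:
39060 = 3004·13 + 8
13 = 1·8 + 5
8 = 1·5 + 3
5 = 1·3 + 2
3 = 1·2 + 1
2 = 2·1 + 0
Back-substitute:
1 = 3 − 2
1 = −5 + 2·3
1 = 2·8 − 3·5
1 = −3·13 + 5·8
1 = 5·39060 − 15023·13
So 13·(-15023) ≡ 1 (mod 39060), hence d ≡ -15023 ≡ 24037 (mod 39060).

24037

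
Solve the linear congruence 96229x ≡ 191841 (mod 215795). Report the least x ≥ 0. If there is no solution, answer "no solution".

147259

First find gcd(96229, 215795):
215795 = 2·96229 + 23337
96229 = 4·23337 + 2881
23337 = 8·2881 + 289
2881 = 9·289 + 280
289 = 1·280 + 9
280 = 31·9 + 1
9 = 9·1 + 0
gcd = 1, so a unique solution mod 215795 exists.
Back-substitute for the Bézout coefficients:
1 = 280 − 31·9
1 = −31·289 + 32·280
1 = 32·2881 − 319·289
1 = −319·23337 + 2584·2881
1 = 2584·96229 − 10655·23337
1 = −10655·215795 + 23894·96229
So 96229·(23894) ≡ 1 (mod 215795), giving 96229⁻¹ ≡ 23894.
x ≡ 96229⁻¹·191841 ≡ 23894·191841 ≡ 147259 (mod 215795).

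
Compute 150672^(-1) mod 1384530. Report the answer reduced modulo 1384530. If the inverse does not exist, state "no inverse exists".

no inverse exists

Compute gcd(150672, 1384530):
1384530 = 9×150672 + 28482
150672 = 5×28482 + 8262
28482 = 3×8262 + 3696
8262 = 2×3696 + 870
3696 = 4×870 + 216
870 = 4×216 + 6
216 = 36×6 + 0
The gcd is 6, not 1, hence no inverse exists.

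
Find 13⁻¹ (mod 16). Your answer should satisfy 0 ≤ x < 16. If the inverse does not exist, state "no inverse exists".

Extended Euclidean algorithm:
16 = 1*13 + 3
13 = 4*3 + 1
3 = 3*1 + 0
gcd = 1, so the inverse exists. Back-substitute:
1 = 13 − 4·3
1 = −4·16 + 5·13
So 13·5 ≡ 1 (mod 16).

5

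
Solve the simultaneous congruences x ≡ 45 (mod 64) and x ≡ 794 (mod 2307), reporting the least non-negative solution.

Write x = 45 + 64·k. Then 64·k ≡ 794 − 45 ≡ 749 (mod 2307).
Need 64⁻¹ mod 2307. Extended Euclid on (2307, 64):
2307 = 36×64 + 3
64 = 21×3 + 1
3 = 3×1 + 0
Back-substitute:
1 = 64 − 21·3
1 = −21·2307 + 757·64
64⁻¹ ≡ 757 (mod 2307), so k ≡ 757·749 ≡ 1778 (mod 2307).
x = 45 + 64·1778 = 113837.

113837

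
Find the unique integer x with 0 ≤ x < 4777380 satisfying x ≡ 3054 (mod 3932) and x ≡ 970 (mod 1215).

Write x = 3054 + 3932·k. Then 3932·k ≡ 970 − 3054 ≡ 346 (mod 1215).
Need 3932⁻¹ mod 1215. Extended Euclid on (1215, 287):
1215 = 4*287 + 67
287 = 4*67 + 19
67 = 3*19 + 10
19 = 1*10 + 9
10 = 1*9 + 1
9 = 9*1 + 0
Back-substitute:
1 = 10 − 9
1 = −19 + 2·10
1 = 2·67 − 7·19
1 = −7·287 + 30·67
1 = 30·1215 − 127·287
3932⁻¹ ≡ 1088 (mod 1215), so k ≡ 1088·346 ≡ 1013 (mod 1215).
x = 3054 + 3932·1013 = 3986170.

3986170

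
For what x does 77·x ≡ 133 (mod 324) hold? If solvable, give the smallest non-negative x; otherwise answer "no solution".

149

First find gcd(77, 324):
324 = 4×77 + 16
77 = 4×16 + 13
16 = 1×13 + 3
13 = 4×3 + 1
3 = 3×1 + 0
gcd = 1, so a unique solution mod 324 exists.
Back-substitute for the Bézout coefficients:
1 = 13 − 4·3
1 = −4·16 + 5·13
1 = 5·77 − 24·16
1 = −24·324 + 101·77
So 77·(101) ≡ 1 (mod 324), giving 77⁻¹ ≡ 101.
x ≡ 77⁻¹·133 ≡ 101·133 ≡ 149 (mod 324).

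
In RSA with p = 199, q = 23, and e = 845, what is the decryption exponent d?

φ(n) = (p−1)(q−1) = 198·22 = 4356.
Need d with 845·d ≡ 1 (mod 4356). Apply the extended Euclidean algorithm:
4356 = 5*845 + 131
845 = 6*131 + 59
131 = 2*59 + 13
59 = 4*13 + 7
13 = 1*7 + 6
7 = 1*6 + 1
6 = 6*1 + 0
Back-substitute:
1 = 7 − 6
1 = −13 + 2·7
1 = 2·59 − 9·13
1 = −9·131 + 20·59
1 = 20·845 − 129·131
1 = −129·4356 + 665·845
So 845·665 ≡ 1 (mod 4356), hence d = 665.

665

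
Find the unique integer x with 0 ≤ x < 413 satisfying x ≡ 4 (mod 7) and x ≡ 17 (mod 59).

Write x = 4 + 7·k. Then 7·k ≡ 17 − 4 ≡ 13 (mod 59).
Need 7⁻¹ mod 59. Extended Euclid on (59, 7):
59 = 8·7 + 3
7 = 2·3 + 1
3 = 3·1 + 0
Back-substitute:
1 = 7 − 2·3
1 = −2·59 + 17·7
7⁻¹ ≡ 17 (mod 59), so k ≡ 17·13 ≡ 44 (mod 59).
x = 4 + 7·44 = 312.

312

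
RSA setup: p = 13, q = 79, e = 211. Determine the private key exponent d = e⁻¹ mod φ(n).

763

φ(n) = (p−1)(q−1) = 12·78 = 936.
Need d with 211·d ≡ 1 (mod 936). Apply the extended Euclidean algorithm:
936 = 4·211 + 92
211 = 2·92 + 27
92 = 3·27 + 11
27 = 2·11 + 5
11 = 2·5 + 1
5 = 5·1 + 0
Back-substitute:
1 = 11 − 2·5
1 = −2·27 + 5·11
1 = 5·92 − 17·27
1 = −17·211 + 39·92
1 = 39·936 − 173·211
So 211·(-173) ≡ 1 (mod 936), hence d ≡ -173 ≡ 763 (mod 936).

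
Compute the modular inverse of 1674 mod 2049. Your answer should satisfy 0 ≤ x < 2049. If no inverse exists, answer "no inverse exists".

no inverse exists

Compute gcd(1674, 2049):
2049 = 1×1674 + 375
1674 = 4×375 + 174
375 = 2×174 + 27
174 = 6×27 + 12
27 = 2×12 + 3
12 = 4×3 + 0
The gcd is 3, not 1, hence no inverse exists.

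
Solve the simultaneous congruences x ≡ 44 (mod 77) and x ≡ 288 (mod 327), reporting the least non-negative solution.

Write x = 44 + 77·k. Then 77·k ≡ 288 − 44 ≡ 244 (mod 327).
Need 77⁻¹ mod 327. Extended Euclid on (327, 77):
327 = 4×77 + 19
77 = 4×19 + 1
19 = 19×1 + 0
Back-substitute:
1 = 77 − 4·19
1 = −4·327 + 17·77
77⁻¹ ≡ 17 (mod 327), so k ≡ 17·244 ≡ 224 (mod 327).
x = 44 + 77·224 = 17292.

17292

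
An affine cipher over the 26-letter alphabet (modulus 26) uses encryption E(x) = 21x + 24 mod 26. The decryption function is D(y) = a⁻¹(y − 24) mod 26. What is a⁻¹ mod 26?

5

Extended Euclidean algorithm:
26 = 1·21 + 5
21 = 4·5 + 1
5 = 5·1 + 0
The gcd is 1. Working backward:
1 = 21 − 4·5
1 = −4·26 + 5·21
So 21·5 ≡ 1 (mod 26).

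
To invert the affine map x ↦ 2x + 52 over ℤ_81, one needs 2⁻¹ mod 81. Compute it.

gcd(81, 2) by repeated division:
81 = 40·2 + 1
2 = 2·1 + 0
Since gcd(2, 81) = 1, back-substitute to write 1 as a combination:
1 = 81 − 40·2
Hence 2⁻¹ ≡ -40 ≡ 41 (mod 81).

41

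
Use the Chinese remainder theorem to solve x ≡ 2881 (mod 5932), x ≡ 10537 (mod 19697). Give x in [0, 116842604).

67295489

Write x = 2881 + 5932·k. Then 5932·k ≡ 10537 − 2881 ≡ 7656 (mod 19697).
Need 5932⁻¹ mod 19697. Extended Euclid on (19697, 5932):
19697 = 3×5932 + 1901
5932 = 3×1901 + 229
1901 = 8×229 + 69
229 = 3×69 + 22
69 = 3×22 + 3
22 = 7×3 + 1
3 = 3×1 + 0
Back-substitute:
1 = 22 − 7·3
1 = −7·69 + 22·22
1 = 22·229 − 73·69
1 = −73·1901 + 606·229
1 = 606·5932 − 1891·1901
1 = −1891·19697 + 6279·5932
5932⁻¹ ≡ 6279 (mod 19697), so k ≡ 6279·7656 ≡ 11344 (mod 19697).
x = 2881 + 5932·11344 = 67295489.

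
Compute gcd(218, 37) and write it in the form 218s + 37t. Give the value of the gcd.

1

Apply Euclid's algorithm to 218 and 37:
218 = 5*37 + 33
37 = 1*33 + 4
33 = 8*4 + 1
4 = 4*1 + 0
gcd(218, 37) = 1.
Working backward:
1 = 33 − 8·4
1 = −8·37 + 9·33
1 = 9·218 − 53·37
So 1 = (9)·218 + (-53)·37.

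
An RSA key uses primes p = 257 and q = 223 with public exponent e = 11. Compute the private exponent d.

46499

φ(n) = (p−1)(q−1) = 256·222 = 56832.
Need d with 11·d ≡ 1 (mod 56832). Apply the extended Euclidean algorithm:
56832 = 5166·11 + 6
11 = 1·6 + 5
6 = 1·5 + 1
5 = 5·1 + 0
Back-substitute:
1 = 6 − 5
1 = −11 + 2·6
1 = 2·56832 − 10333·11
So 11·(-10333) ≡ 1 (mod 56832), hence d ≡ -10333 ≡ 46499 (mod 56832).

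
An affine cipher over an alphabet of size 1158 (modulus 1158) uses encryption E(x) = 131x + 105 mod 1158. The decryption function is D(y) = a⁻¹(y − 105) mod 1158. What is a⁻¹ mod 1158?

221

Run Euclid on (1158, 131):
1158 = 8·131 + 110
131 = 1·110 + 21
110 = 5·21 + 5
21 = 4·5 + 1
5 = 5·1 + 0
Since gcd(131, 1158) = 1, back-substitute to write 1 as a combination:
1 = 21 − 4·5
1 = −4·110 + 21·21
1 = 21·131 − 25·110
1 = −25·1158 + 221·131
So 131·221 ≡ 1 (mod 1158).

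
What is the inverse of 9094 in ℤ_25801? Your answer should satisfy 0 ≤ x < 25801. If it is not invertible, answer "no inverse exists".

Extended Euclidean algorithm:
25801 = 2*9094 + 7613
9094 = 1*7613 + 1481
7613 = 5*1481 + 208
1481 = 7*208 + 25
208 = 8*25 + 8
25 = 3*8 + 1
8 = 8*1 + 0
The gcd is 1. Working backward:
1 = 25 − 3·8
1 = −3·208 + 25·25
1 = 25·1481 − 178·208
1 = −178·7613 + 915·1481
1 = 915·9094 − 1093·7613
1 = −1093·25801 + 3101·9094
So 9094·3101 ≡ 1 (mod 25801).

3101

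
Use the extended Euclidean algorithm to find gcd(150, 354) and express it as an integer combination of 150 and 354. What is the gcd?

6

Repeated division:
354 = 2×150 + 54
150 = 2×54 + 42
54 = 1×42 + 12
42 = 3×12 + 6
12 = 2×6 + 0
gcd(150, 354) = 6.
Express as a combination:
6 = 42 − 3·12
6 = −3·54 + 4·42
6 = 4·150 − 11·54
6 = −11·354 + 26·150
So 6 = (-11)·354 + (26)·150.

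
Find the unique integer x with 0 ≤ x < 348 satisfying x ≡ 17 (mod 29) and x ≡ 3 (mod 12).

Write x = 17 + 29·k. Then 29·k ≡ 3 − 17 ≡ 10 (mod 12).
Need 29⁻¹ mod 12. Extended Euclid on (12, 5):
12 = 2×5 + 2
5 = 2×2 + 1
2 = 2×1 + 0
Back-substitute:
1 = 5 − 2·2
1 = −2·12 + 5·5
29⁻¹ ≡ 5 (mod 12), so k ≡ 5·10 ≡ 2 (mod 12).
x = 17 + 29·2 = 75.

75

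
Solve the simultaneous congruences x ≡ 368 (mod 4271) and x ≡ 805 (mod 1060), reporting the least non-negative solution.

Write x = 368 + 4271·k. Then 4271·k ≡ 805 − 368 ≡ 437 (mod 1060).
Need 4271⁻¹ mod 1060. Extended Euclid on (1060, 31):
1060 = 34·31 + 6
31 = 5·6 + 1
6 = 6·1 + 0
Back-substitute:
1 = 31 − 5·6
1 = −5·1060 + 171·31
4271⁻¹ ≡ 171 (mod 1060), so k ≡ 171·437 ≡ 527 (mod 1060).
x = 368 + 4271·527 = 2251185.

2251185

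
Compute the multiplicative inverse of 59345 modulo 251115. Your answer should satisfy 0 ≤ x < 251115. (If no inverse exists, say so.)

no inverse exists

Compute gcd(59345, 251115):
251115 = 4*59345 + 13735
59345 = 4*13735 + 4405
13735 = 3*4405 + 520
4405 = 8*520 + 245
520 = 2*245 + 30
245 = 8*30 + 5
30 = 6*5 + 0
gcd(59345, 251115) = 5 ≠ 1, so 59345 has no multiplicative inverse modulo 251115.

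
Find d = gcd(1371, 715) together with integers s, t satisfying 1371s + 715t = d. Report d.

1

Repeated division:
1371 = 1*715 + 656
715 = 1*656 + 59
656 = 11*59 + 7
59 = 8*7 + 3
7 = 2*3 + 1
3 = 3*1 + 0
gcd(1371, 715) = 1.
Express as a combination:
1 = 7 − 2·3
1 = −2·59 + 17·7
1 = 17·656 − 189·59
1 = −189·715 + 206·656
1 = 206·1371 − 395·715
So 1 = (206)·1371 + (-395)·715.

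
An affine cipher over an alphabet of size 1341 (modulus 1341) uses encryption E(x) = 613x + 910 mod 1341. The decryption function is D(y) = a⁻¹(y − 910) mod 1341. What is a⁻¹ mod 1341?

1306

gcd(1341, 613) by repeated division:
1341 = 2*613 + 115
613 = 5*115 + 38
115 = 3*38 + 1
38 = 38*1 + 0
The gcd is 1. Working backward:
1 = 115 − 3·38
1 = −3·613 + 16·115
1 = 16·1341 − 35·613
So 613·(-35) ≡ 1 (mod 1341), and -35 ≡ 1306 (mod 1341).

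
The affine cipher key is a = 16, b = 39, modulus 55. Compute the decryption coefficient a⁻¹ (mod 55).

gcd(55, 16) by repeated division:
55 = 3*16 + 7
16 = 2*7 + 2
7 = 3*2 + 1
2 = 2*1 + 0
gcd = 1, so the inverse exists. Back-substitute:
1 = 7 − 3·2
1 = −3·16 + 7·7
1 = 7·55 − 24·16
Thus 16·(-24) ≡ 1 (mod 55); reducing, -24 mod 55 = 31.

31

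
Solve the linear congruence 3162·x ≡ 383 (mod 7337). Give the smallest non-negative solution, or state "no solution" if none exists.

First find gcd(3162, 7337):
7337 = 2*3162 + 1013
3162 = 3*1013 + 123
1013 = 8*123 + 29
123 = 4*29 + 7
29 = 4*7 + 1
7 = 7*1 + 0
gcd = 1, so a unique solution mod 7337 exists.
Back-substitute for the Bézout coefficients:
1 = 29 − 4·7
1 = −4·123 + 17·29
1 = 17·1013 − 140·123
1 = −140·3162 + 437·1013
1 = 437·7337 − 1014·3162
So 3162·(-1014) ≡ 1 (mod 7337), giving 3162⁻¹ ≡ 6323.
x ≡ 3162⁻¹·383 ≡ 6323·383 ≡ 499 (mod 7337).

499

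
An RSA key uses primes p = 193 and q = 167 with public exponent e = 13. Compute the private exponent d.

24517

φ(n) = (p−1)(q−1) = 192·166 = 31872.
Need d with 13·d ≡ 1 (mod 31872). Apply the extended Euclidean algorithm:
31872 = 2451·13 + 9
13 = 1·9 + 4
9 = 2·4 + 1
4 = 4·1 + 0
Back-substitute:
1 = 9 − 2·4
1 = −2·13 + 3·9
1 = 3·31872 − 7355·13
So 13·(-7355) ≡ 1 (mod 31872), hence d ≡ -7355 ≡ 24517 (mod 31872).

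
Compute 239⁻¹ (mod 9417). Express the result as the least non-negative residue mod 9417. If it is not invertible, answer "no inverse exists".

Apply the Euclidean algorithm to 9417 and 239:
9417 = 39·239 + 96
239 = 2·96 + 47
96 = 2·47 + 2
47 = 23·2 + 1
2 = 2·1 + 0
gcd = 1, so the inverse exists. Back-substitute:
1 = 47 − 23·2
1 = −23·96 + 47·47
1 = 47·239 − 117·96
1 = −117·9417 + 4610·239
So 239·4610 ≡ 1 (mod 9417).

4610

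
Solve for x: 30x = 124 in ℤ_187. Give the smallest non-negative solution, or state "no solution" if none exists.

First find gcd(30, 187):
187 = 6*30 + 7
30 = 4*7 + 2
7 = 3*2 + 1
2 = 2*1 + 0
gcd = 1, so a unique solution mod 187 exists.
Back-substitute for the Bézout coefficients:
1 = 7 − 3·2
1 = −3·30 + 13·7
1 = 13·187 − 81·30
So 30·(-81) ≡ 1 (mod 187), giving 30⁻¹ ≡ 106.
x ≡ 30⁻¹·124 ≡ 106·124 ≡ 54 (mod 187).

54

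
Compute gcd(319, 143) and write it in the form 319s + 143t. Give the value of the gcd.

11

Euclidean algorithm:
319 = 2×143 + 33
143 = 4×33 + 11
33 = 3×11 + 0
gcd(319, 143) = 11.
Express as a combination:
11 = 143 − 4·33
11 = −4·319 + 9·143
So 11 = (-4)·319 + (9)·143.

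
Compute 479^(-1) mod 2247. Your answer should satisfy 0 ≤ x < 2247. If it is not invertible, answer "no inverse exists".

1412

Apply the Euclidean algorithm to 2247 and 479:
2247 = 4*479 + 331
479 = 1*331 + 148
331 = 2*148 + 35
148 = 4*35 + 8
35 = 4*8 + 3
8 = 2*3 + 2
3 = 1*2 + 1
2 = 2*1 + 0
gcd = 1, so the inverse exists. Back-substitute:
1 = 3 − 2
1 = −8 + 3·3
1 = 3·35 − 13·8
1 = −13·148 + 55·35
1 = 55·331 − 123·148
1 = −123·479 + 178·331
1 = 178·2247 − 835·479
So 479·(-835) ≡ 1 (mod 2247), and -835 ≡ 1412 (mod 2247).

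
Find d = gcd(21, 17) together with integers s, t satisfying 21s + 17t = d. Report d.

1

Repeated division:
21 = 1*17 + 4
17 = 4*4 + 1
4 = 4*1 + 0
gcd(21, 17) = 1.
Back-substituting:
1 = 17 − 4·4
1 = −4·21 + 5·17
So 1 = (-4)·21 + (5)·17.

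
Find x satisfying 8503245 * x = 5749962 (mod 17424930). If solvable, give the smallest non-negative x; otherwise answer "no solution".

gcd(8503245, 17424930):
17424930 = 2·8503245 + 418440
8503245 = 20·418440 + 134445
418440 = 3·134445 + 15105
134445 = 8·15105 + 13605
15105 = 1·13605 + 1500
13605 = 9·1500 + 105
1500 = 14·105 + 30
105 = 3·30 + 15
30 = 2·15 + 0
gcd = 15, but 15 ∤ 5749962, so the congruence has no solution.

no solution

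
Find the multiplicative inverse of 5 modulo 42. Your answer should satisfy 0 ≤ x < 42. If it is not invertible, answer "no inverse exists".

17

Extended Euclidean algorithm:
42 = 8*5 + 2
5 = 2*2 + 1
2 = 2*1 + 0
The gcd is 1. Working backward:
1 = 5 − 2·2
1 = −2·42 + 17·5
So 5·17 ≡ 1 (mod 42).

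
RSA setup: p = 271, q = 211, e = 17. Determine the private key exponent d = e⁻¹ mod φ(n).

φ(n) = (p−1)(q−1) = 270·210 = 56700.
Need d with 17·d ≡ 1 (mod 56700). Apply the extended Euclidean algorithm:
56700 = 3335×17 + 5
17 = 3×5 + 2
5 = 2×2 + 1
2 = 2×1 + 0
Back-substitute:
1 = 5 − 2·2
1 = −2·17 + 7·5
1 = 7·56700 − 23347·17
So 17·(-23347) ≡ 1 (mod 56700), hence d ≡ -23347 ≡ 33353 (mod 56700).

33353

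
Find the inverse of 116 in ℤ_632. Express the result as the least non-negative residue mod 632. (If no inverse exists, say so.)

Compute gcd(116, 632):
632 = 5*116 + 52
116 = 2*52 + 12
52 = 4*12 + 4
12 = 3*4 + 0
Since gcd = 4 > 1, 116 is not a unit mod 632.

no inverse exists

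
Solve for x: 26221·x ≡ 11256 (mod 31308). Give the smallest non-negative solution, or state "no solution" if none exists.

First find gcd(26221, 31308):
31308 = 1·26221 + 5087
26221 = 5·5087 + 786
5087 = 6·786 + 371
786 = 2·371 + 44
371 = 8·44 + 19
44 = 2·19 + 6
19 = 3·6 + 1
6 = 6·1 + 0
gcd = 1, so a unique solution mod 31308 exists.
Back-substitute for the Bézout coefficients:
1 = 19 − 3·6
1 = −3·44 + 7·19
1 = 7·371 − 59·44
1 = −59·786 + 125·371
1 = 125·5087 − 809·786
1 = −809·26221 + 4170·5087
1 = 4170·31308 − 4979·26221
So 26221·(-4979) ≡ 1 (mod 31308), giving 26221⁻¹ ≡ 26329.
x ≡ 26221⁻¹·11256 ≡ 26329·11256 ≡ 29004 (mod 31308).

29004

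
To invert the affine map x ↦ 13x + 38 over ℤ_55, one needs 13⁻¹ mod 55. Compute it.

17

Run Euclid on (55, 13):
55 = 4×13 + 3
13 = 4×3 + 1
3 = 3×1 + 0
Since gcd(13, 55) = 1, back-substitute to write 1 as a combination:
1 = 13 − 4·3
1 = −4·55 + 17·13
So 13·17 ≡ 1 (mod 55).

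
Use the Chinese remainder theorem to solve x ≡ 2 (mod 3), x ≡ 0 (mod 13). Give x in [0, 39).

Write x = 2 + 3·k. Then 3·k ≡ 0 − 2 ≡ 11 (mod 13).
Need 3⁻¹ mod 13. Extended Euclid on (13, 3):
13 = 4*3 + 1
3 = 3*1 + 0
Back-substitute:
1 = 13 − 4·3
3⁻¹ ≡ 9 (mod 13), so k ≡ 9·11 ≡ 8 (mod 13).
x = 2 + 3·8 = 26.

26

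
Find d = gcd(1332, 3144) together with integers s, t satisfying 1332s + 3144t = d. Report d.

12

Repeated division:
3144 = 2·1332 + 480
1332 = 2·480 + 372
480 = 1·372 + 108
372 = 3·108 + 48
108 = 2·48 + 12
48 = 4·12 + 0
gcd(1332, 3144) = 12.
Back-substituting:
12 = 108 − 2·48
12 = −2·372 + 7·108
12 = 7·480 − 9·372
12 = −9·1332 + 25·480
12 = 25·3144 − 59·1332
So 12 = (25)·3144 + (-59)·1332.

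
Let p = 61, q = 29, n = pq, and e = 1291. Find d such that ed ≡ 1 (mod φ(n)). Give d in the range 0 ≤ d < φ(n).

φ(n) = (p−1)(q−1) = 60·28 = 1680.
Need d with 1291·d ≡ 1 (mod 1680). Apply the extended Euclidean algorithm:
1680 = 1×1291 + 389
1291 = 3×389 + 124
389 = 3×124 + 17
124 = 7×17 + 5
17 = 3×5 + 2
5 = 2×2 + 1
2 = 2×1 + 0
Back-substitute:
1 = 5 − 2·2
1 = −2·17 + 7·5
1 = 7·124 − 51·17
1 = −51·389 + 160·124
1 = 160·1291 − 531·389
1 = −531·1680 + 691·1291
So 1291·691 ≡ 1 (mod 1680), hence d = 691.

691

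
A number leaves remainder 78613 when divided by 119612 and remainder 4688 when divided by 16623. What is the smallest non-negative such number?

1811363129

Write x = 78613 + 119612·k. Then 119612·k ≡ 4688 − 78613 ≡ 9190 (mod 16623).
Need 119612⁻¹ mod 16623. Extended Euclid on (16623, 3251):
16623 = 5*3251 + 368
3251 = 8*368 + 307
368 = 1*307 + 61
307 = 5*61 + 2
61 = 30*2 + 1
2 = 2*1 + 0
Back-substitute:
1 = 61 − 30·2
1 = −30·307 + 151·61
1 = 151·368 − 181·307
1 = −181·3251 + 1599·368
1 = 1599·16623 − 8176·3251
119612⁻¹ ≡ 8447 (mod 16623), so k ≡ 8447·9190 ≡ 15143 (mod 16623).
x = 78613 + 119612·15143 = 1811363129.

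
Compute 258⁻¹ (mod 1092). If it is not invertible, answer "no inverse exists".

Euclidean algorithm on 1092, 258:
1092 = 4*258 + 60
258 = 4*60 + 18
60 = 3*18 + 6
18 = 3*6 + 0
The gcd is 6, not 1, hence no inverse exists.

no inverse exists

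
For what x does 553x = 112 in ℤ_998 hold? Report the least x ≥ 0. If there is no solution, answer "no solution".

76

First find gcd(553, 998):
998 = 1·553 + 445
553 = 1·445 + 108
445 = 4·108 + 13
108 = 8·13 + 4
13 = 3·4 + 1
4 = 4·1 + 0
gcd = 1, so a unique solution mod 998 exists.
Back-substitute for the Bézout coefficients:
1 = 13 − 3·4
1 = −3·108 + 25·13
1 = 25·445 − 103·108
1 = −103·553 + 128·445
1 = 128·998 − 231·553
So 553·(-231) ≡ 1 (mod 998), giving 553⁻¹ ≡ 767.
x ≡ 553⁻¹·112 ≡ 767·112 ≡ 76 (mod 998).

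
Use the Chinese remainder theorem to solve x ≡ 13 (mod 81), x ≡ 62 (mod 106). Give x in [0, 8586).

1228

Write x = 13 + 81·k. Then 81·k ≡ 62 − 13 ≡ 49 (mod 106).
Need 81⁻¹ mod 106. Extended Euclid on (106, 81):
106 = 1*81 + 25
81 = 3*25 + 6
25 = 4*6 + 1
6 = 6*1 + 0
Back-substitute:
1 = 25 − 4·6
1 = −4·81 + 13·25
1 = 13·106 − 17·81
81⁻¹ ≡ 89 (mod 106), so k ≡ 89·49 ≡ 15 (mod 106).
x = 13 + 81·15 = 1228.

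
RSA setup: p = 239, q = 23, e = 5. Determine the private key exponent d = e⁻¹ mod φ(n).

4189

φ(n) = (p−1)(q−1) = 238·22 = 5236.
Need d with 5·d ≡ 1 (mod 5236). Apply the extended Euclidean algorithm:
5236 = 1047*5 + 1
5 = 5*1 + 0
Back-substitute:
1 = 5236 − 1047·5
So 5·(-1047) ≡ 1 (mod 5236), hence d ≡ -1047 ≡ 4189 (mod 5236).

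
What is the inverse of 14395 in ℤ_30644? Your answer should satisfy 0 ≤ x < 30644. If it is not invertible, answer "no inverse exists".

16479

Extended Euclidean algorithm:
30644 = 2*14395 + 1854
14395 = 7*1854 + 1417
1854 = 1*1417 + 437
1417 = 3*437 + 106
437 = 4*106 + 13
106 = 8*13 + 2
13 = 6*2 + 1
2 = 2*1 + 0
The gcd is 1. Working backward:
1 = 13 − 6·2
1 = −6·106 + 49·13
1 = 49·437 − 202·106
1 = −202·1417 + 655·437
1 = 655·1854 − 857·1417
1 = −857·14395 + 6654·1854
1 = 6654·30644 − 14165·14395
So 14395·(-14165) ≡ 1 (mod 30644), and -14165 ≡ 16479 (mod 30644).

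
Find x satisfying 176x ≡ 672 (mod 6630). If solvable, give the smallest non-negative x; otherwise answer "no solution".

First find gcd(176, 6630):
6630 = 37·176 + 118
176 = 1·118 + 58
118 = 2·58 + 2
58 = 29·2 + 0
gcd = 2 and 2 | 672, so solutions exist. Divide through by 2: 88x ≡ 336 (mod 3315).
Now find 88⁻¹ mod 3315:
3315 = 37*88 + 59
88 = 1*59 + 29
59 = 2*29 + 1
29 = 29*1 + 0
Back-substitute:
1 = 59 − 2·29
1 = −2·88 + 3·59
1 = 3·3315 − 113·88
So 88·(-113) ≡ 1 (mod 3315), i.e. 88⁻¹ ≡ 3202.
Then x ≡ 3202·336 ≡ 1812 (mod 3315); the smallest non-negative solution is x = 1812.

1812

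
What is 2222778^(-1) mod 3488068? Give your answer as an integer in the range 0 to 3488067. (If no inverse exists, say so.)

Compute gcd(2222778, 3488068):
3488068 = 1*2222778 + 1265290
2222778 = 1*1265290 + 957488
1265290 = 1*957488 + 307802
957488 = 3*307802 + 34082
307802 = 9*34082 + 1064
34082 = 32*1064 + 34
1064 = 31*34 + 10
34 = 3*10 + 4
10 = 2*4 + 2
4 = 2*2 + 0
gcd(2222778, 3488068) = 2 ≠ 1, so 2222778 has no multiplicative inverse modulo 3488068.

no inverse exists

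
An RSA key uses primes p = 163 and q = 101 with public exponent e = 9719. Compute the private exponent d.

φ(n) = (p−1)(q−1) = 162·100 = 16200.
Need d with 9719·d ≡ 1 (mod 16200). Apply the extended Euclidean algorithm:
16200 = 1×9719 + 6481
9719 = 1×6481 + 3238
6481 = 2×3238 + 5
3238 = 647×5 + 3
5 = 1×3 + 2
3 = 1×2 + 1
2 = 2×1 + 0
Back-substitute:
1 = 3 − 2
1 = −5 + 2·3
1 = 2·3238 − 1295·5
1 = −1295·6481 + 2592·3238
1 = 2592·9719 − 3887·6481
1 = −3887·16200 + 6479·9719
So 9719·6479 ≡ 1 (mod 16200), hence d = 6479.

6479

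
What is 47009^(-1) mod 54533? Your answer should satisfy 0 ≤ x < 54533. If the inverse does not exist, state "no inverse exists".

48568

gcd(54533, 47009) by repeated division:
54533 = 1*47009 + 7524
47009 = 6*7524 + 1865
7524 = 4*1865 + 64
1865 = 29*64 + 9
64 = 7*9 + 1
9 = 9*1 + 0
The gcd is 1. Working backward:
1 = 64 − 7·9
1 = −7·1865 + 204·64
1 = 204·7524 − 823·1865
1 = −823·47009 + 5142·7524
1 = 5142·54533 − 5965·47009
So 47009·(-5965) ≡ 1 (mod 54533), and -5965 ≡ 48568 (mod 54533).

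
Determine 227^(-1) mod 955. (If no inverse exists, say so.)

833

Apply the Euclidean algorithm to 955 and 227:
955 = 4*227 + 47
227 = 4*47 + 39
47 = 1*39 + 8
39 = 4*8 + 7
8 = 1*7 + 1
7 = 7*1 + 0
The gcd is 1. Working backward:
1 = 8 − 7
1 = −39 + 5·8
1 = 5·47 − 6·39
1 = −6·227 + 29·47
1 = 29·955 − 122·227
Hence 227⁻¹ ≡ -122 ≡ 833 (mod 955).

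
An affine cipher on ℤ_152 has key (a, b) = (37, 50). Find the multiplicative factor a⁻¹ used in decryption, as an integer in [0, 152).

37

Extended Euclidean algorithm:
152 = 4·37 + 4
37 = 9·4 + 1
4 = 4·1 + 0
The gcd is 1. Working backward:
1 = 37 − 9·4
1 = −9·152 + 37·37
So 37·37 ≡ 1 (mod 152).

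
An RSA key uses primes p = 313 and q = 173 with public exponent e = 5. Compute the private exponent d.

10733

φ(n) = (p−1)(q−1) = 312·172 = 53664.
Need d with 5·d ≡ 1 (mod 53664). Apply the extended Euclidean algorithm:
53664 = 10732*5 + 4
5 = 1*4 + 1
4 = 4*1 + 0
Back-substitute:
1 = 5 − 4
1 = −53664 + 10733·5
So 5·10733 ≡ 1 (mod 53664), hence d = 10733.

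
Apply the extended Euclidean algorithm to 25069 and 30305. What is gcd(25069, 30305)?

11

Apply Euclid's algorithm to 30305 and 25069:
30305 = 1*25069 + 5236
25069 = 4*5236 + 4125
5236 = 1*4125 + 1111
4125 = 3*1111 + 792
1111 = 1*792 + 319
792 = 2*319 + 154
319 = 2*154 + 11
154 = 14*11 + 0
gcd(25069, 30305) = 11.
Back-substituting:
11 = 319 − 2·154
11 = −2·792 + 5·319
11 = 5·1111 − 7·792
11 = −7·4125 + 26·1111
11 = 26·5236 − 33·4125
11 = −33·25069 + 158·5236
11 = 158·30305 − 191·25069
So 11 = (158)·30305 + (-191)·25069.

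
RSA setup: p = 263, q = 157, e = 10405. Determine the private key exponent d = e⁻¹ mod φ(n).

φ(n) = (p−1)(q−1) = 262·156 = 40872.
Need d with 10405·d ≡ 1 (mod 40872). Apply the extended Euclidean algorithm:
40872 = 3*10405 + 9657
10405 = 1*9657 + 748
9657 = 12*748 + 681
748 = 1*681 + 67
681 = 10*67 + 11
67 = 6*11 + 1
11 = 11*1 + 0
Back-substitute:
1 = 67 − 6·11
1 = −6·681 + 61·67
1 = 61·748 − 67·681
1 = −67·9657 + 865·748
1 = 865·10405 − 932·9657
1 = −932·40872 + 3661·10405
So 10405·3661 ≡ 1 (mod 40872), hence d = 3661.

3661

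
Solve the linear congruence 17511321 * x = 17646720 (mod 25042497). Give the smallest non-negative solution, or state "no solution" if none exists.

6862765

First find gcd(17511321, 25042497):
25042497 = 1·17511321 + 7531176
17511321 = 2·7531176 + 2448969
7531176 = 3·2448969 + 184269
2448969 = 13·184269 + 53472
184269 = 3·53472 + 23853
53472 = 2·23853 + 5766
23853 = 4·5766 + 789
5766 = 7·789 + 243
789 = 3·243 + 60
243 = 4·60 + 3
60 = 20·3 + 0
gcd = 3 and 3 | 17646720, so solutions exist. Divide through by 3: 5837107x ≡ 5882240 (mod 8347499).
Now find 5837107⁻¹ mod 8347499:
8347499 = 1·5837107 + 2510392
5837107 = 2·2510392 + 816323
2510392 = 3·816323 + 61423
816323 = 13·61423 + 17824
61423 = 3·17824 + 7951
17824 = 2·7951 + 1922
7951 = 4·1922 + 263
1922 = 7·263 + 81
263 = 3·81 + 20
81 = 4·20 + 1
20 = 20·1 + 0
Back-substitute:
1 = 81 − 4·20
1 = −4·263 + 13·81
1 = 13·1922 − 95·263
1 = −95·7951 + 393·1922
1 = 393·17824 − 881·7951
1 = −881·61423 + 3036·17824
1 = 3036·816323 − 40349·61423
1 = −40349·2510392 + 124083·816323
1 = 124083·5837107 − 288515·2510392
1 = −288515·8347499 + 412598·5837107
So 5837107⁻¹ ≡ 412598 (mod 8347499).
Then x ≡ 412598·5882240 ≡ 6862765 (mod 8347499); the smallest non-negative solution is x = 6862765.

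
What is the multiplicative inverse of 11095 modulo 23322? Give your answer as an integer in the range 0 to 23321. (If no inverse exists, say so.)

Run Euclid on (23322, 11095):
23322 = 2×11095 + 1132
11095 = 9×1132 + 907
1132 = 1×907 + 225
907 = 4×225 + 7
225 = 32×7 + 1
7 = 7×1 + 0
The gcd is 1. Working backward:
1 = 225 − 32·7
1 = −32·907 + 129·225
1 = 129·1132 − 161·907
1 = −161·11095 + 1578·1132
1 = 1578·23322 − 3317·11095
So 11095·(-3317) ≡ 1 (mod 23322), and -3317 ≡ 20005 (mod 23322).

20005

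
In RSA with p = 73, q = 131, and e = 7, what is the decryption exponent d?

φ(n) = (p−1)(q−1) = 72·130 = 9360.
Need d with 7·d ≡ 1 (mod 9360). Apply the extended Euclidean algorithm:
9360 = 1337*7 + 1
7 = 7*1 + 0
Back-substitute:
1 = 9360 − 1337·7
So 7·(-1337) ≡ 1 (mod 9360), hence d ≡ -1337 ≡ 8023 (mod 9360).

8023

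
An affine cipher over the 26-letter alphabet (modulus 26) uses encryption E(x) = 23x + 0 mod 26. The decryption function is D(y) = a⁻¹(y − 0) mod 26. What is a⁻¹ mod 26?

17

gcd(26, 23) by repeated division:
26 = 1·23 + 3
23 = 7·3 + 2
3 = 1·2 + 1
2 = 2·1 + 0
gcd = 1, so the inverse exists. Back-substitute:
1 = 3 − 2
1 = −23 + 8·3
1 = 8·26 − 9·23
So 23·(-9) ≡ 1 (mod 26), and -9 ≡ 17 (mod 26).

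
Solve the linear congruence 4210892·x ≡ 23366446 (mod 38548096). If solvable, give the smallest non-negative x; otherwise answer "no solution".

no solution

gcd(4210892, 38548096):
38548096 = 9*4210892 + 650068
4210892 = 6*650068 + 310484
650068 = 2*310484 + 29100
310484 = 10*29100 + 19484
29100 = 1*19484 + 9616
19484 = 2*9616 + 252
9616 = 38*252 + 40
252 = 6*40 + 12
40 = 3*12 + 4
12 = 3*4 + 0
gcd = 4, but 4 ∤ 23366446, so the congruence has no solution.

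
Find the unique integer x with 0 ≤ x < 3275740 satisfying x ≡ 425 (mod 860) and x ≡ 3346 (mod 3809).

Write x = 425 + 860·k. Then 860·k ≡ 3346 − 425 ≡ 2921 (mod 3809).
Need 860⁻¹ mod 3809. Extended Euclid on (3809, 860):
3809 = 4*860 + 369
860 = 2*369 + 122
369 = 3*122 + 3
122 = 40*3 + 2
3 = 1*2 + 1
2 = 2*1 + 0
Back-substitute:
1 = 3 − 2
1 = −122 + 41·3
1 = 41·369 − 124·122
1 = −124·860 + 289·369
1 = 289·3809 − 1280·860
860⁻¹ ≡ 2529 (mod 3809), so k ≡ 2529·2921 ≡ 1558 (mod 3809).
x = 425 + 860·1558 = 1340305.

1340305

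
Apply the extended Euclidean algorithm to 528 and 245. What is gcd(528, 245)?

1

Repeated division:
528 = 2*245 + 38
245 = 6*38 + 17
38 = 2*17 + 4
17 = 4*4 + 1
4 = 4*1 + 0
gcd(528, 245) = 1.
Back-substituting:
1 = 17 − 4·4
1 = −4·38 + 9·17
1 = 9·245 − 58·38
1 = −58·528 + 125·245
So 1 = (-58)·528 + (125)·245.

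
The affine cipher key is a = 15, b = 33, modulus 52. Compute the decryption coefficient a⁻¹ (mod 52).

7

gcd(52, 15) by repeated division:
52 = 3*15 + 7
15 = 2*7 + 1
7 = 7*1 + 0
Since gcd(15, 52) = 1, back-substitute to write 1 as a combination:
1 = 15 − 2·7
1 = −2·52 + 7·15
So 15·7 ≡ 1 (mod 52).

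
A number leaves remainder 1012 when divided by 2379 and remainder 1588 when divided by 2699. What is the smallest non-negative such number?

Write x = 1012 + 2379·k. Then 2379·k ≡ 1588 − 1012 ≡ 576 (mod 2699).
Need 2379⁻¹ mod 2699. Extended Euclid on (2699, 2379):
2699 = 1×2379 + 320
2379 = 7×320 + 139
320 = 2×139 + 42
139 = 3×42 + 13
42 = 3×13 + 3
13 = 4×3 + 1
3 = 3×1 + 0
Back-substitute:
1 = 13 − 4·3
1 = −4·42 + 13·13
1 = 13·139 − 43·42
1 = −43·320 + 99·139
1 = 99·2379 − 736·320
1 = −736·2699 + 835·2379
2379⁻¹ ≡ 835 (mod 2699), so k ≡ 835·576 ≡ 538 (mod 2699).
x = 1012 + 2379·538 = 1280914.

1280914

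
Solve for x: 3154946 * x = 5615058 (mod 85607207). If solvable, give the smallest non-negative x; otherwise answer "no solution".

37774998

First find gcd(3154946, 85607207):
85607207 = 27*3154946 + 423665
3154946 = 7*423665 + 189291
423665 = 2*189291 + 45083
189291 = 4*45083 + 8959
45083 = 5*8959 + 288
8959 = 31*288 + 31
288 = 9*31 + 9
31 = 3*9 + 4
9 = 2*4 + 1
4 = 4*1 + 0
gcd = 1, so a unique solution mod 85607207 exists.
Back-substitute for the Bézout coefficients:
1 = 9 − 2·4
1 = −2·31 + 7·9
1 = 7·288 − 65·31
1 = −65·8959 + 2022·288
1 = 2022·45083 − 10175·8959
1 = −10175·189291 + 42722·45083
1 = 42722·423665 − 95619·189291
1 = −95619·3154946 + 712055·423665
1 = 712055·85607207 − 19321104·3154946
So 3154946·(-19321104) ≡ 1 (mod 85607207), giving 3154946⁻¹ ≡ 66286103.
x ≡ 3154946⁻¹·5615058 ≡ 66286103·5615058 ≡ 37774998 (mod 85607207).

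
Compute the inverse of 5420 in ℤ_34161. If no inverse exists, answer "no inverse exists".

gcd(34161, 5420) by repeated division:
34161 = 6*5420 + 1641
5420 = 3*1641 + 497
1641 = 3*497 + 150
497 = 3*150 + 47
150 = 3*47 + 9
47 = 5*9 + 2
9 = 4*2 + 1
2 = 2*1 + 0
Since gcd(5420, 34161) = 1, back-substitute to write 1 as a combination:
1 = 9 − 4·2
1 = −4·47 + 21·9
1 = 21·150 − 67·47
1 = −67·497 + 222·150
1 = 222·1641 − 733·497
1 = −733·5420 + 2421·1641
1 = 2421·34161 − 15259·5420
Thus 5420·(-15259) ≡ 1 (mod 34161); reducing, -15259 mod 34161 = 18902.

18902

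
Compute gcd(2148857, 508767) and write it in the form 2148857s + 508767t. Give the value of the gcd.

1

Apply Euclid's algorithm to 2148857 and 508767:
2148857 = 4*508767 + 113789
508767 = 4*113789 + 53611
113789 = 2*53611 + 6567
53611 = 8*6567 + 1075
6567 = 6*1075 + 117
1075 = 9*117 + 22
117 = 5*22 + 7
22 = 3*7 + 1
7 = 7*1 + 0
gcd(2148857, 508767) = 1.
Working backward:
1 = 22 − 3·7
1 = −3·117 + 16·22
1 = 16·1075 − 147·117
1 = −147·6567 + 898·1075
1 = 898·53611 − 7331·6567
1 = −7331·113789 + 15560·53611
1 = 15560·508767 − 69571·113789
1 = −69571·2148857 + 293844·508767
So 1 = (-69571)·2148857 + (293844)·508767.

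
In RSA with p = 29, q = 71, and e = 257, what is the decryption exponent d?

φ(n) = (p−1)(q−1) = 28·70 = 1960.
Need d with 257·d ≡ 1 (mod 1960). Apply the extended Euclidean algorithm:
1960 = 7*257 + 161
257 = 1*161 + 96
161 = 1*96 + 65
96 = 1*65 + 31
65 = 2*31 + 3
31 = 10*3 + 1
3 = 3*1 + 0
Back-substitute:
1 = 31 − 10·3
1 = −10·65 + 21·31
1 = 21·96 − 31·65
1 = −31·161 + 52·96
1 = 52·257 − 83·161
1 = −83·1960 + 633·257
So 257·633 ≡ 1 (mod 1960), hence d = 633.

633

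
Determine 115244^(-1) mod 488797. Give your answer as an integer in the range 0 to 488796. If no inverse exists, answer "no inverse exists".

Extended Euclidean algorithm:
488797 = 4·115244 + 27821
115244 = 4·27821 + 3960
27821 = 7·3960 + 101
3960 = 39·101 + 21
101 = 4·21 + 17
21 = 1·17 + 4
17 = 4·4 + 1
4 = 4·1 + 0
gcd = 1, so the inverse exists. Back-substitute:
1 = 17 − 4·4
1 = −4·21 + 5·17
1 = 5·101 − 24·21
1 = −24·3960 + 941·101
1 = 941·27821 − 6611·3960
1 = −6611·115244 + 27385·27821
1 = 27385·488797 − 116151·115244
Thus 115244·(-116151) ≡ 1 (mod 488797); reducing, -116151 mod 488797 = 372646.

372646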